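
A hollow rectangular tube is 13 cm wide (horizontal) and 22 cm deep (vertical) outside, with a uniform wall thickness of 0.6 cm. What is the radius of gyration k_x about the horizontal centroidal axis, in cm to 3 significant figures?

k_x ≈ 8.14 cm

Treat the section as a set of non-overlapping primitives; coordinates are from the bounding-box lower-left.
Outer rectangle: 13 × 22, A = 286 cm², y = 11 cm, Ī = 11 535 cm⁴.
Inner void (subtracted): 11.8 × 20.8, A = 245.44 cm², y = 11 cm, Ī = 8848.9 cm⁴.
By symmetry the centroid is at mid-height, ȳ = 11 cm.
All pieces are centred on the horizontal centroidal axis, so I = ΣĪ (holes subtracted) = 2686.4 cm⁴.
Radius of gyration: k = √(I/A) = √(2686.4 / 40.56) = 8.1384 cm.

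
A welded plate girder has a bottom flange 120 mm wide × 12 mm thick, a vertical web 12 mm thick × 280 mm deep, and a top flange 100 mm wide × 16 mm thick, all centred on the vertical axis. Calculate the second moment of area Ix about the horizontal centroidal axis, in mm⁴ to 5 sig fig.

Treat the section as a set of non-overlapping primitives; coordinates are from the bounding-box lower-left.
Bottom plate: 120 × 12, A = 1 440 mm², y = 6 mm, Ī = 17 280 mm⁴.
Web plate: 12 × 280, A = 3 360 mm², y = 152 mm, Ī = 21 952 000 mm⁴.
Top plate: 100 × 16, A = 1 600 mm², y = 300 mm, Ī = 34133.33 mm⁴.
Centroid: ȳ = ΣA·y / ΣA = 156.15 mm.
Transfer each piece to the horizontal centroidal axis using Ī + A·d² with d = y − 156.15:
  bottom plate: d = -150.15 mm → contributes +32 482 112 mm⁴
  web plate: d = -4.15 mm → contributes +22 009 868 mm⁴
  top plate: d = 143.85 mm → contributes +33 142 649 mm⁴
Total I = 87 634 629 mm⁴.

Ix ≈ 8.7635 × 10⁷ mm⁴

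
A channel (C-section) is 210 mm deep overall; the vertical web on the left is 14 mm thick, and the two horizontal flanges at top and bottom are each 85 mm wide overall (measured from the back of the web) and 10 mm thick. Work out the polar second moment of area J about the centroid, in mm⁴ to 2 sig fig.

J ≈ 2.7 × 10⁷ mm⁴

Break the section into simple shapes (no overlaps), measuring from the bottom-left corner of the bounding box.
Web: 14 × 210, A = 2 940 mm², y = 105 mm, Ī = 10 804 500 mm⁴.
Top flange (beyond web): 71 × 10, A = 710 mm², y = 205 mm, Ī = 5 917 mm⁴.
Bottom flange (beyond web): 71 × 10, A = 710 mm², y = 5 mm, Ī = 5 917 mm⁴.
By symmetry the centroid is at mid-height, ȳ = 105 mm.
Transfer each piece to the centroidal x-axis using Ī + A·d² with d = y − 105:
  web: d = 0 mm → contributes +10 804 500 mm⁴
  top flange (beyond web): d = 100 mm → contributes +7 105 917 mm⁴
  bottom flange (beyond web): d = -100 mm → contributes +7 105 917 mm⁴
Total I = 25 016 333 mm⁴.
For the y-axis: x̄ = 20.84 mm.
Repeating about the centroidal y-axis gives I_y = 2 374 064 mm⁴.
Polar second moment: J = I_x + I_y = 27 390 397 mm⁴.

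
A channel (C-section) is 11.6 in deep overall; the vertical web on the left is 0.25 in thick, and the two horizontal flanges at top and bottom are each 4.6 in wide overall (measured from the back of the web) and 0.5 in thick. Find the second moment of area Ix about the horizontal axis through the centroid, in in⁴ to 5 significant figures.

Split into non-overlapping primitives; take the origin at the lower-left of the bounding box.
Web: 0.25 × 11.6, A = 2.9 in², y = 5.8 in, Ī = 32.51867 in⁴.
Top flange (beyond web): 4.35 × 0.5, A = 2.175 in², y = 11.35 in, Ī = 0.0453125 in⁴.
Bottom flange (beyond web): 4.35 × 0.5, A = 2.175 in², y = 0.25 in, Ī = 0.0453125 in⁴.
By symmetry the centroid is at mid-height, ȳ = 5.8 in.
Transfer each piece to the horizontal axis through the centroid using Ī + A·d² with d = y − 5.8:
  web: d = 0 in → contributes +32.51867 in⁴
  top flange (beyond web): d = 5.55 in → contributes +67.04075 in⁴
  bottom flange (beyond web): d = -5.55 in → contributes +67.04075 in⁴
Total I = 166.6002 in⁴.

Ix ≈ 166.60 in⁴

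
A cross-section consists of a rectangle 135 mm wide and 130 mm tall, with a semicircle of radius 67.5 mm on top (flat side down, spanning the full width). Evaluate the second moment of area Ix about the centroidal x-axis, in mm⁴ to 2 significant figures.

Ix ≈ 7.2 × 10⁷ mm⁴

Break the section into simple shapes (no overlaps), measuring from the bottom-left corner of the bounding box.
Rectangular body: 135 × 130, A = 17 550 mm², y = 65 mm, Ī = 24 716 250 mm⁴.
Semicircular cap: semicircle r = 67.5, A = 7 157 mm², y = 158.6 mm, Ī = 2 278 490 mm⁴.
Centroid: ȳ = ΣA·y / ΣA = 92.13 mm.
Transfer each piece to the centroidal x-axis using Ī + A·d² with d = y − 92.13:
  rectangular body: d = -27.13 mm → contributes +37 631 119 mm⁴
  semicircular cap: d = 66.52 mm → contributes +33 947 881 mm⁴
Total I = 71 579 000 mm⁴.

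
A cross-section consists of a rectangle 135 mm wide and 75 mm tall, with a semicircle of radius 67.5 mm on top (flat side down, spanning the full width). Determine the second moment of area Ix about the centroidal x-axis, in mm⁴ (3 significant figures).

Treat the section as a set of non-overlapping primitives; coordinates are from the bounding-box lower-left.
Rectangular body: 135 × 75, A = 10 125 mm², y = 37.5 mm, Ī = 4 746 094 mm⁴.
Semicircular cap: semicircle r = 67.5, A = 7156.9 mm², y = 103.65 mm, Ī = 2 278 490 mm⁴.
Centroid: ȳ = ΣA·y / ΣA = 64.894 mm.
Transfer each piece to the centroidal x-axis using Ī + A·d² with d = y − 64.894:
  rectangular body: d = -27.394 mm → contributes +12 344 051 mm⁴
  semicircular cap: d = 38.754 mm → contributes +13 027 401 mm⁴
Total I = 25 371 452 mm⁴.

Ix ≈ 2.54 × 10⁷ mm⁴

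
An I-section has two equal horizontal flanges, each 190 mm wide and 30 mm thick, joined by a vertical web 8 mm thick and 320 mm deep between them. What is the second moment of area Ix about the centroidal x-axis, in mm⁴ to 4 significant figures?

Ix ≈ 3.718 × 10⁸ mm⁴

Decompose the section into non-overlapping parts with the origin at the bottom-left of its bounding rectangle.
Bottom flange: 190 × 30, A = 5 700 mm², y = 15 mm, Ī = 427 500 mm⁴.
Web: 8 × 320, A = 2 560 mm², y = 190 mm, Ī = 21 845 333 mm⁴.
Top flange: 190 × 30, A = 5 700 mm², y = 365 mm, Ī = 427 500 mm⁴.
By symmetry the centroid is at mid-height, ȳ = 190 mm.
Transfer each piece to the centroidal x-axis using Ī + A·d² with d = y − 190:
  bottom flange: d = -175 mm → contributes +174 990 000 mm⁴
  web: d = 0 mm → contributes +21 845 333 mm⁴
  top flange: d = 175 mm → contributes +174 990 000 mm⁴
Total I = 371 825 333 mm⁴.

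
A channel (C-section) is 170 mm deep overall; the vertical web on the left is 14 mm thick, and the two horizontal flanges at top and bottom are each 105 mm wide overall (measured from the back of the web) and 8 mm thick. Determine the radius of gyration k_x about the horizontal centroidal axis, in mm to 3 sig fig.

k_x ≈ 63.1 mm

Split into non-overlapping primitives; take the origin at the lower-left of the bounding box.
Web: 14 × 170, A = 2 380 mm², y = 85 mm, Ī = 5 731 833 mm⁴.
Top flange (beyond web): 91 × 8, A = 728 mm², y = 166 mm, Ī = 3882.7 mm⁴.
Bottom flange (beyond web): 91 × 8, A = 728 mm², y = 4 mm, Ī = 3882.7 mm⁴.
By symmetry the centroid is at mid-height, ȳ = 85 mm.
Transfer each piece to the horizontal centroidal axis using Ī + A·d² with d = y − 85:
  web: d = 0 mm → contributes +5 731 833 mm⁴
  top flange (beyond web): d = 81 mm → contributes +4 780 291 mm⁴
  bottom flange (beyond web): d = -81 mm → contributes +4 780 291 mm⁴
Total I = 15 292 415 mm⁴.
Radius of gyration: k = √(I/A) = √(15 292 415 / 3 836) = 63.139 mm.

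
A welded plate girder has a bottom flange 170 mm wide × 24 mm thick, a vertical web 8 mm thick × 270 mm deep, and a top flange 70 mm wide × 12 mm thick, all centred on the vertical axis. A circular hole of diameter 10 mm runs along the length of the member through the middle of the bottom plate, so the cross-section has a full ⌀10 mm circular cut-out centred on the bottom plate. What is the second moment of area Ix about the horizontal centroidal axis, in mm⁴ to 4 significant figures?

Ix ≈ 8.497 × 10⁷ mm⁴

Break the section into simple shapes (no overlaps), measuring from the bottom-left corner of the bounding box.
Bottom plate: 170 × 24, A = 4 080 mm², y = 12 mm, Ī = 195 840 mm⁴.
Web plate: 8 × 270, A = 2 160 mm², y = 159 mm, Ī = 13 122 000 mm⁴.
Top plate: 70 × 12, A = 840 mm², y = 300 mm, Ī = 10 080 mm⁴.
Hole (subtracted): ⌀10, A = 78.5398 mm², y = 12 mm, Ī = 490.874 mm⁴.
Centroid: ȳ = ΣA·y / ΣA = 91.9033 mm.
Transfer each piece to the horizontal centroidal axis using Ī + A·d² with d = y − 91.9033:
  bottom plate: d = -79.9033 mm → contributes +26 244 773 mm⁴
  web plate: d = 67.0967 mm → contributes +22 846 240 mm⁴
  top plate: d = 208.097 mm → contributes +36 385 627 mm⁴
  hole: d = -79.9033 mm → contributes −501 932 mm⁴
Total I = 84 974 709 mm⁴.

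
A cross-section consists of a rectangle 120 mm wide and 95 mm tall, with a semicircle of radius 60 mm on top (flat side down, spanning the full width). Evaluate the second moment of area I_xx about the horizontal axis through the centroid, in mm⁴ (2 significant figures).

Break the section into simple shapes (no overlaps), measuring from the bottom-left corner of the bounding box.
Rectangular body: 120 × 95, A = 11 400 mm², y = 47.5 mm, Ī = 8 573 750 mm⁴.
Semicircular cap: semicircle r = 60, A = 5 655 mm², y = 120.5 mm, Ī = 1 422 450 mm⁴.
Centroid: ȳ = ΣA·y / ΣA = 71.69 mm.
Transfer each piece to the horizontal axis through the centroid using Ī + A·d² with d = y − 71.69:
  rectangular body: d = -24.19 mm → contributes +15 246 112 mm⁴
  semicircular cap: d = 48.77 mm → contributes +14 873 683 mm⁴
Total I = 30 119 796 mm⁴.

I_xx ≈ 3.0 × 10⁷ mm⁴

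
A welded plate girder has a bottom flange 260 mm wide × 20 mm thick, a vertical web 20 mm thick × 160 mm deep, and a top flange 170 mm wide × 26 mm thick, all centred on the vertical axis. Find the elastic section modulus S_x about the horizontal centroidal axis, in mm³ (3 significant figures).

Break the section into simple shapes (no overlaps), measuring from the bottom-left corner of the bounding box.
Bottom plate: 260 × 20, A = 5 200 mm², y = 10 mm, Ī = 173 333 mm⁴.
Web plate: 20 × 160, A = 3 200 mm², y = 100 mm, Ī = 6 826 667 mm⁴.
Top plate: 170 × 26, A = 4 420 mm², y = 193 mm, Ī = 248 993 mm⁴.
Centroid: ȳ = ΣA·y / ΣA = 95.559 mm.
Transfer each piece to the horizontal centroidal axis using Ī + A·d² with d = y − 95.559:
  bottom plate: d = -85.559 mm → contributes +38 238 671 mm⁴
  web plate: d = 4.4415 mm → contributes +6 889 793 mm⁴
  top plate: d = 97.441 mm → contributes +42 216 210 mm⁴
Total I = 87 344 674 mm⁴.
Extreme fibre distance c = 110.44 mm; S = I/c = 790 868 mm³.

S_x ≈ 7.91 × 10⁵ mm³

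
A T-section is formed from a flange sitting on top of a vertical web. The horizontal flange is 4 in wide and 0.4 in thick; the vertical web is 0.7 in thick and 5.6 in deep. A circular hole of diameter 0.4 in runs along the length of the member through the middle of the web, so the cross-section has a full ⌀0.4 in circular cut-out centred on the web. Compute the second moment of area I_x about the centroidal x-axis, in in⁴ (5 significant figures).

Treat the section as a set of non-overlapping primitives; coordinates are from the bounding-box lower-left.
Flange: 4 × 0.4, A = 1.6 in², y = 5.8 in, Ī = 0.02133333 in⁴.
Web: 0.7 × 5.6, A = 3.92 in², y = 2.8 in, Ī = 10.24427 in⁴.
Hole (subtracted): ⌀0.4, A = 0.1256637 in², y = 2.8 in, Ī = 0.001256637 in⁴.
Centroid: ȳ = ΣA·y / ΣA = 3.689822 in.
Transfer each piece to the centroidal x-axis using Ī + A·d² with d = y − 3.689822:
  flange: d = 2.110178 in → contributes +7.145894 in⁴
  web: d = -0.8898222 in → contributes +13.34806 in⁴
  hole: d = -0.8898222 in → contributes −0.1007551 in⁴
Total I = 20.3932 in⁴.

I_x ≈ 20.393 in⁴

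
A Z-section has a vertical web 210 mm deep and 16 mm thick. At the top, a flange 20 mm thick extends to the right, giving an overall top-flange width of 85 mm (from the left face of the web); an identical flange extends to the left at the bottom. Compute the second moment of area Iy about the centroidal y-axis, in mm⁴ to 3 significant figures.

Decompose the section into non-overlapping parts with the origin at the bottom-left of its bounding rectangle.
Web: 16 × 210, A = 3 360 mm², x = 77 mm, Ī = 71 680 mm⁴.
Top flange (beyond web): 69 × 20, A = 1 380 mm², x = 119.5 mm, Ī = 547 515 mm⁴.
Bottom flange (beyond web): 69 × 20, A = 1 380 mm², x = 34.5 mm, Ī = 547 515 mm⁴.
Centroid: x̄ = ΣA·x / ΣA = 77 mm.
Transfer each piece to the centroidal y-axis using Ī + A·d² with d = x − 77:
  web: d = 0 mm → contributes +71 680 mm⁴
  top flange (beyond web): d = 42.5 mm → contributes +3 040 140 mm⁴
  bottom flange (beyond web): d = -42.5 mm → contributes +3 040 140 mm⁴
Total I = 6 151 960 mm⁴.

Iy ≈ 6.15 × 10⁶ mm⁴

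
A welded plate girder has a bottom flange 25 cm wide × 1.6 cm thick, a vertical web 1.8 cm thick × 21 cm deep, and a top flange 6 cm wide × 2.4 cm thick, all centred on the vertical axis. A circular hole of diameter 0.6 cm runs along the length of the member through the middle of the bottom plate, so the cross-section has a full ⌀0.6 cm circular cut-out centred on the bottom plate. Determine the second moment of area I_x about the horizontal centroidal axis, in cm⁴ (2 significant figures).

Break the section into simple shapes (no overlaps), measuring from the bottom-left corner of the bounding box.
Bottom plate: 25 × 1.6, A = 40 cm², y = 0.8 cm, Ī = 8.533 cm⁴.
Web plate: 1.8 × 21, A = 37.8 cm², y = 12.1 cm, Ī = 1 389 cm⁴.
Top plate: 6 × 2.4, A = 14.4 cm², y = 23.8 cm, Ī = 6.912 cm⁴.
Hole (subtracted): ⌀0.6, A = 0.2827 cm², y = 0.8 cm, Ī = 0.006362 cm⁴.
Centroid: ȳ = ΣA·y / ΣA = 9.05 cm.
Transfer each piece to the horizontal centroidal axis using Ī + A·d² with d = y − 9.05:
  bottom plate: d = -8.25 cm → contributes +2 731 cm⁴
  web plate: d = 3.05 cm → contributes +1 741 cm⁴
  top plate: d = 14.75 cm → contributes +3 140 cm⁴
  hole: d = -8.25 cm → contributes −19.25 cm⁴
Total I = 7 592 cm⁴.

I_x ≈ 7600 cm⁴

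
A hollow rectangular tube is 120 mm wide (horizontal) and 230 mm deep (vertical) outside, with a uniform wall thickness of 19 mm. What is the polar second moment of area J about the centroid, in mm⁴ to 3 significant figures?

Split into non-overlapping primitives; take the origin at the lower-left of the bounding box.
Outer rectangle: 120 × 230, A = 27 600 mm², y = 115 mm, Ī = 121 670 000 mm⁴.
Inner void (subtracted): 82 × 192, A = 15 744 mm², y = 115 mm, Ī = 48 365 568 mm⁴.
By symmetry the centroid is at mid-height, ȳ = 115 mm.
All pieces are centred on the centroidal x-axis, so I = ΣĪ (holes subtracted) = 73 304 432 mm⁴.
Repeating about the centroidal y-axis gives I_y = 24 298 112 mm⁴.
Polar second moment: J = I_x + I_y = 97 602 544 mm⁴.

J ≈ 9.76 × 10⁷ mm⁴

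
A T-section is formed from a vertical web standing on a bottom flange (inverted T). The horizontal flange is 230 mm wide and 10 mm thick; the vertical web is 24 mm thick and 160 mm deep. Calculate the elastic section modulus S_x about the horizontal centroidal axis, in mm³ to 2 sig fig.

S_x ≈ 1.7 × 10⁵ mm³

Treat the section as a set of non-overlapping primitives; coordinates are from the bounding-box lower-left.
Flange: 230 × 10, A = 2 300 mm², y = 5 mm, Ī = 19 167 mm⁴.
Web: 24 × 160, A = 3 840 mm², y = 90 mm, Ī = 8 192 000 mm⁴.
Centroid: ȳ = ΣA·y / ΣA = 58.16 mm.
Transfer each piece to the horizontal centroidal axis using Ī + A·d² with d = y − 58.16:
  flange: d = -53.16 mm → contributes +6 518 838 mm⁴
  web: d = 31.84 mm → contributes +12 085 032 mm⁴
Total I = 18 603 870 mm⁴.
Extreme fibre distance c = 111.8 mm; S = I/c = 166 343 mm³.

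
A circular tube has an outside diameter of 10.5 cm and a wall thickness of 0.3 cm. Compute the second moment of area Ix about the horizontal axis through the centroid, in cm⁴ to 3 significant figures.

Ix ≈ 125 cm⁴

Treat the section as a set of non-overlapping primitives; coordinates are from the bounding-box lower-left.
Outer circle: ⌀10.5, A = 86.59 cm², y = 5.25 cm, Ī = 596.66 cm⁴.
Bore (subtracted): ⌀9.9, A = 76.977 cm², y = 5.25 cm, Ī = 471.53 cm⁴.
By symmetry the centroid is at mid-height, ȳ = 5.25 cm.
All pieces are centred on the horizontal axis through the centroid, so I = ΣĪ (holes subtracted) = 125.13 cm⁴.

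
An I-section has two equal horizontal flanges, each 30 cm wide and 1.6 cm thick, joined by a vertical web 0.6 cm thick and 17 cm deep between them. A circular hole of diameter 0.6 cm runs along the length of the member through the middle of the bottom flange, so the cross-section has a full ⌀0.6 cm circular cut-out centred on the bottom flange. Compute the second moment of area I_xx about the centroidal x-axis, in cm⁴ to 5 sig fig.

I_xx ≈ 8544.6 cm⁴

Decompose the section into non-overlapping parts with the origin at the bottom-left of its bounding rectangle.
Bottom flange: 30 × 1.6, A = 48 cm², y = 0.8 cm, Ī = 10.24 cm⁴.
Web: 0.6 × 17, A = 10.2 cm², y = 10.1 cm, Ī = 245.65 cm⁴.
Top flange: 30 × 1.6, A = 48 cm², y = 19.4 cm, Ī = 10.24 cm⁴.
Hole (subtracted): ⌀0.6, A = 0.2827433 cm², y = 0.8 cm, Ī = 0.006361725 cm⁴.
Centroid: ȳ = ΣA·y / ΣA = 10.12483 cm.
Transfer each piece to the centroidal x-axis using Ī + A·d² with d = y − 10.12483:
  bottom flange: d = -9.324826 cm → contributes +4183.954 cm⁴
  web: d = -0.02482611 cm → contributes +245.6563 cm⁴
  top flange: d = 9.275174 cm → contributes +4139.625 cm⁴
  hole: d = -9.324826 cm → contributes −24.59157 cm⁴
Total I = 8544.644 cm⁴.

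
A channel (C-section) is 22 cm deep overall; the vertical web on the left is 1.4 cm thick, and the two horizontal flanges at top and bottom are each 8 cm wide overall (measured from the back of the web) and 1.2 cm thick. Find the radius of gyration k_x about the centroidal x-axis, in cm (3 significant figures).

Decompose the section into non-overlapping parts with the origin at the bottom-left of its bounding rectangle.
Web: 1.4 × 22, A = 30.8 cm², y = 11 cm, Ī = 1242.3 cm⁴.
Top flange (beyond web): 6.6 × 1.2, A = 7.92 cm², y = 21.4 cm, Ī = 0.9504 cm⁴.
Bottom flange (beyond web): 6.6 × 1.2, A = 7.92 cm², y = 0.6 cm, Ī = 0.9504 cm⁴.
By symmetry the centroid is at mid-height, ȳ = 11 cm.
Transfer each piece to the centroidal x-axis using Ī + A·d² with d = y − 11:
  web: d = 0 cm → contributes +1242.3 cm⁴
  top flange (beyond web): d = 10.4 cm → contributes +857.58 cm⁴
  bottom flange (beyond web): d = -10.4 cm → contributes +857.58 cm⁴
Total I = 2957.4 cm⁴.
Radius of gyration: k = √(I/A) = √(2957.4 / 46.64) = 7.963 cm.

k_x ≈ 7.96 cm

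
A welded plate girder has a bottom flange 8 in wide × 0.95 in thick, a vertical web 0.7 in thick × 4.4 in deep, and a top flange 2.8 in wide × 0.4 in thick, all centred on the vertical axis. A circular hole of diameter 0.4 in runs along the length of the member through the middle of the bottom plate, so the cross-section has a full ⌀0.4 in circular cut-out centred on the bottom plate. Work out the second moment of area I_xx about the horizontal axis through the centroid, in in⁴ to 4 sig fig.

I_xx ≈ 39.84 in⁴

Break the section into simple shapes (no overlaps), measuring from the bottom-left corner of the bounding box.
Bottom plate: 8 × 0.95, A = 7.6 in², y = 0.475 in, Ī = 0.571583 in⁴.
Web plate: 0.7 × 4.4, A = 3.08 in², y = 3.15 in, Ī = 4.96907 in⁴.
Top plate: 2.8 × 0.4, A = 1.12 in², y = 5.55 in, Ī = 0.0149333 in⁴.
Hole (subtracted): ⌀0.4, A = 0.125664 in², y = 0.475 in, Ī = 0.00125664 in⁴.
Centroid: ȳ = ΣA·y / ΣA = 1.66762 in.
Transfer each piece to the horizontal axis through the centroid using Ī + A·d² with d = y − 1.66762:
  bottom plate: d = -1.19262 in → contributes +11.3813 in⁴
  web plate: d = 1.48238 in → contributes +11.7373 in⁴
  top plate: d = 3.88238 in → contributes +16.8966 in⁴
  hole: d = -1.19262 in → contributes −0.179992 in⁴
Total I = 39.8352 in⁴.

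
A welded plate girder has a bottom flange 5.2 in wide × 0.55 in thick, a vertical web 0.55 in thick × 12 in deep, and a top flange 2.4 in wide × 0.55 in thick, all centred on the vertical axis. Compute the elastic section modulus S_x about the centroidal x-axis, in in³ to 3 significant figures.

Treat the section as a set of non-overlapping primitives; coordinates are from the bounding-box lower-left.
Bottom plate: 5.2 × 0.55, A = 2.86 in², y = 0.275 in, Ī = 0.072096 in⁴.
Web plate: 0.55 × 12, A = 6.6 in², y = 6.55 in, Ī = 79.2 in⁴.
Top plate: 2.4 × 0.55, A = 1.32 in², y = 12.825 in, Ī = 0.033275 in⁴.
Centroid: ȳ = ΣA·y / ΣA = 5.6536 in.
Transfer each piece to the centroidal x-axis using Ī + A·d² with d = y − 5.6536:
  bottom plate: d = -5.3786 in → contributes +82.809 in⁴
  web plate: d = 0.89643 in → contributes +84.504 in⁴
  top plate: d = 7.1714 in → contributes +67.92 in⁴
Total I = 235.23 in⁴.
Extreme fibre distance c = 7.4464 in; S = I/c = 31.59 in³.

S_x ≈ 31.6 in³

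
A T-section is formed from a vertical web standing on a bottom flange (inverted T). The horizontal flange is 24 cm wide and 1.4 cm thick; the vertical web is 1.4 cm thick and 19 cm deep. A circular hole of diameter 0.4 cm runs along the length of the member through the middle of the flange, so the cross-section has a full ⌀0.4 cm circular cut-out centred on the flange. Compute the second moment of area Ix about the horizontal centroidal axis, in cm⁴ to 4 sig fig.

Split into non-overlapping primitives; take the origin at the lower-left of the bounding box.
Flange: 24 × 1.4, A = 33.6 cm², y = 0.7 cm, Ī = 5.488 cm⁴.
Web: 1.4 × 19, A = 26.6 cm², y = 10.9 cm, Ī = 800.217 cm⁴.
Hole (subtracted): ⌀0.4, A = 0.125664 cm², y = 0.7 cm, Ī = 0.00125664 cm⁴.
Centroid: ȳ = ΣA·y / ΣA = 5.2164 cm.
Transfer each piece to the horizontal centroidal axis using Ī + A·d² with d = y − 5.2164:
  flange: d = -4.5164 cm → contributes +690.858 cm⁴
  web: d = 5.6836 cm → contributes +1659.48 cm⁴
  hole: d = -4.5164 cm → contributes −2.56453 cm⁴
Total I = 2347.78 cm⁴.

Ix ≈ 2348 cm⁴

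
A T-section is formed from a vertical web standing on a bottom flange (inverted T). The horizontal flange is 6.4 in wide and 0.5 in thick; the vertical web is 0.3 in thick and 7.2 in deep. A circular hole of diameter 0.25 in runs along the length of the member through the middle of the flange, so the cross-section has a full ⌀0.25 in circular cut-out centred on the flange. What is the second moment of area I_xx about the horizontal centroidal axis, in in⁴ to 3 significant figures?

I_xx ≈ 28.4 in⁴

Treat the section as a set of non-overlapping primitives; coordinates are from the bounding-box lower-left.
Flange: 6.4 × 0.5, A = 3.2 in², y = 0.25 in, Ī = 0.066667 in⁴.
Web: 0.3 × 7.2, A = 2.16 in², y = 4.1 in, Ī = 9.3312 in⁴.
Hole (subtracted): ⌀0.25, A = 0.049087 in², y = 0.25 in, Ī = 0.00019175 in⁴.
Centroid: ȳ = ΣA·y / ΣA = 1.8158 in.
Transfer each piece to the horizontal centroidal axis using Ī + A·d² with d = y − 1.8158:
  flange: d = -1.5658 in → contributes +7.9125 in⁴
  web: d = 2.2842 in → contributes +20.601 in⁴
  hole: d = -1.5658 in → contributes −0.12055 in⁴
Total I = 28.393 in⁴.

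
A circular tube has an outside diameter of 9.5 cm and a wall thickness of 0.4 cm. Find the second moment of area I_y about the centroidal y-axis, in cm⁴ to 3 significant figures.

Break the section into simple shapes (no overlaps), measuring from the bottom-left corner of the bounding box.
Outer circle: ⌀9.5, A = 70.882 cm², x = 4.75 cm, Ī = 399.82 cm⁴.
Bore (subtracted): ⌀8.7, A = 59.447 cm², x = 4.75 cm, Ī = 281.22 cm⁴.
By symmetry the centroid is at mid-width, x̄ = 4.75 cm.
All pieces are centred on the centroidal y-axis, so I = ΣĪ (holes subtracted) = 118.6 cm⁴.

I_y ≈ 119 cm⁴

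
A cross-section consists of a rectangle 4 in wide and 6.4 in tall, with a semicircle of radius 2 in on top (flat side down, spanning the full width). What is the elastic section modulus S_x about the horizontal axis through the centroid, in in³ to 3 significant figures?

Decompose the section into non-overlapping parts with the origin at the bottom-left of its bounding rectangle.
Rectangular body: 4 × 6.4, A = 25.6 in², y = 3.2 in, Ī = 87.381 in⁴.
Semicircular cap: semicircle r = 2, A = 6.2832 in², y = 7.2488 in, Ī = 1.7561 in⁴.
Centroid: ȳ = ΣA·y / ΣA = 3.9979 in.
Transfer each piece to the horizontal axis through the centroid using Ī + A·d² with d = y − 3.9979:
  rectangular body: d = -0.7979 in → contributes +103.68 in⁴
  semicircular cap: d = 3.2509 in → contributes +68.16 in⁴
Total I = 171.84 in⁴.
Extreme fibre distance c = 4.4021 in; S = I/c = 39.036 in³.

S_x ≈ 39.0 in³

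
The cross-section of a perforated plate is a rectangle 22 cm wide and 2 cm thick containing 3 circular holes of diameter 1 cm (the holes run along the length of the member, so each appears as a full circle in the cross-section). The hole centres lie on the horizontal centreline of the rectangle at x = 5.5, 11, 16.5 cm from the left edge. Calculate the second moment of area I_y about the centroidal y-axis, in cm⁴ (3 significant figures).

I_y ≈ 1730 cm⁴

Decompose the section into non-overlapping parts with the origin at the bottom-left of its bounding rectangle.
Plate: 22 × 2, A = 44 cm², x = 11 cm, Ī = 1774.7 cm⁴.
Hole 1 (subtracted): ⌀1, A = 0.7854 cm², x = 5.5 cm, Ī = 0.049087 cm⁴.
Hole 2 (subtracted): ⌀1, A = 0.7854 cm², x = 11 cm, Ī = 0.049087 cm⁴.
Hole 3 (subtracted): ⌀1, A = 0.7854 cm², x = 16.5 cm, Ī = 0.049087 cm⁴.
By symmetry the centroid is at mid-width, x̄ = 11 cm.
Transfer each piece to the centroidal y-axis using Ī + A·d² with d = x − 11:
  plate: d = 0 cm → contributes +1774.7 cm⁴
  hole 1: d = -5.5 cm → contributes −23.807 cm⁴
  hole 2: d = 0 cm → contributes −0.049087 cm⁴
  hole 3: d = 5.5 cm → contributes −23.807 cm⁴
Total I = 1 727 cm⁴.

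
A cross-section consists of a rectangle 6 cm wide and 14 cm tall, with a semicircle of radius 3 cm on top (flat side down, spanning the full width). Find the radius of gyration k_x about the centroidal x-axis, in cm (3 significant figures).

k_x ≈ 4.74 cm

Decompose the section into non-overlapping parts with the origin at the bottom-left of its bounding rectangle.
Rectangular body: 6 × 14, A = 84 cm², y = 7 cm, Ī = 1 372 cm⁴.
Semicircular cap: semicircle r = 3, A = 14.137 cm², y = 15.273 cm, Ī = 8.8903 cm⁴.
Centroid: ȳ = ΣA·y / ΣA = 8.1918 cm.
Transfer each piece to the centroidal x-axis using Ī + A·d² with d = y − 8.1918:
  rectangular body: d = -1.1918 cm → contributes +1491.3 cm⁴
  semicircular cap: d = 7.0814 cm → contributes +717.82 cm⁴
Total I = 2209.1 cm⁴.
Radius of gyration: k = √(I/A) = √(2209.1 / 98.137) = 4.7445 cm.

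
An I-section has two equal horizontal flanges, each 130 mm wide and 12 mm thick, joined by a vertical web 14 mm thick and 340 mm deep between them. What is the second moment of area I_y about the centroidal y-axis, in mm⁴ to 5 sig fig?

Split into non-overlapping primitives; take the origin at the lower-left of the bounding box.
Bottom flange: 130 × 12, A = 1 560 mm², x = 65 mm, Ī = 2 197 000 mm⁴.
Web: 14 × 340, A = 4 760 mm², x = 65 mm, Ī = 77746.67 mm⁴.
Top flange: 130 × 12, A = 1 560 mm², x = 65 mm, Ī = 2 197 000 mm⁴.
By symmetry the centroid is at mid-width, x̄ = 65 mm.
All pieces are centred on the centroidal y-axis, so I = ΣĪ = 4 471 747 mm⁴.

I_y ≈ 4.4717 × 10⁶ mm⁴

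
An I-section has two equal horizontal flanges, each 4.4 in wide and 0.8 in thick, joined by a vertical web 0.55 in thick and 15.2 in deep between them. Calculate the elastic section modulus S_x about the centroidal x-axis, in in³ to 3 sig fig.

Break the section into simple shapes (no overlaps), measuring from the bottom-left corner of the bounding box.
Bottom flange: 4.4 × 0.8, A = 3.52 in², y = 0.4 in, Ī = 0.18773 in⁴.
Web: 0.55 × 15.2, A = 8.36 in², y = 8.4 in, Ī = 160.96 in⁴.
Top flange: 4.4 × 0.8, A = 3.52 in², y = 16.4 in, Ī = 0.18773 in⁴.
By symmetry the centroid is at mid-height, ȳ = 8.4 in.
Transfer each piece to the centroidal x-axis using Ī + A·d² with d = y − 8.4:
  bottom flange: d = -8 in → contributes +225.47 in⁴
  web: d = 0 in → contributes +160.96 in⁴
  top flange: d = 8 in → contributes +225.47 in⁴
Total I = 611.89 in⁴.
Extreme fibre distance c = 8.4 in; S = I/c = 72.844 in³.

S_x ≈ 72.8 in³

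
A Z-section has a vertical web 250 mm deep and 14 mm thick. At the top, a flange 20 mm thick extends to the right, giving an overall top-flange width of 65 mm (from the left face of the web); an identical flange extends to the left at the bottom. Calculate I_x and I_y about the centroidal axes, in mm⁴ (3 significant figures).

I_x ≈ 4.53 × 10⁷ mm⁴, I_y ≈ 2.65 × 10⁶ mm⁴

Decompose the section into non-overlapping parts with the origin at the bottom-left of its bounding rectangle.
Web: 14 × 250, A = 3 500 mm², y = 125 mm, Ī = 18 229 167 mm⁴.
Top flange (beyond web): 51 × 20, A = 1 020 mm², y = 240 mm, Ī = 34 000 mm⁴.
Bottom flange (beyond web): 51 × 20, A = 1 020 mm², y = 10 mm, Ī = 34 000 mm⁴.
Centroid: ȳ = ΣA·y / ΣA = 125 mm.
Transfer each piece to the centroidal x-axis using Ī + A·d² with d = y − 125:
  web: d = 0 mm → contributes +18 229 167 mm⁴
  top flange (beyond web): d = 115 mm → contributes +13 523 500 mm⁴
  bottom flange (beyond web): d = -115 mm → contributes +13 523 500 mm⁴
Total I = 45 276 167 mm⁴.
For the y-axis: x̄ = 58 mm.
Repeating about the centroidal y-axis gives I_y = 2 654 087 mm⁴.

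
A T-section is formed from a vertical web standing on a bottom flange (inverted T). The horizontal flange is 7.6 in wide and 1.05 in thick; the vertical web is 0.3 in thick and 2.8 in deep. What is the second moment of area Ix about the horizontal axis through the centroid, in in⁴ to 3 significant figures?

Ix ≈ 4.10 in⁴

Split into non-overlapping primitives; take the origin at the lower-left of the bounding box.
Flange: 7.6 × 1.05, A = 7.98 in², y = 0.525 in, Ī = 0.73316 in⁴.
Web: 0.3 × 2.8, A = 0.84 in², y = 2.45 in, Ī = 0.5488 in⁴.
Centroid: ȳ = ΣA·y / ΣA = 0.70833 in.
Transfer each piece to the horizontal axis through the centroid using Ī + A·d² with d = y − 0.70833:
  flange: d = -0.18333 in → contributes +1.0014 in⁴
  web: d = 1.7417 in → contributes +3.0969 in⁴
Total I = 4.0982 in⁴.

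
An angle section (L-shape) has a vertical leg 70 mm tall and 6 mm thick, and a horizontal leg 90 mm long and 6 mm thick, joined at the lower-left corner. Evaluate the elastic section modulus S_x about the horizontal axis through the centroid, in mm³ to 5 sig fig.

Split into non-overlapping primitives; take the origin at the lower-left of the bounding box.
Vertical leg: 6 × 70, A = 420 mm², y = 35 mm, Ī = 171 500 mm⁴.
Horizontal leg (remainder): 84 × 6, A = 504 mm², y = 3 mm, Ī = 1 512 mm⁴.
Centroid: ȳ = ΣA·y / ΣA = 17.54545 mm.
Transfer each piece to the horizontal axis through the centroid using Ī + A·d² with d = y − 17.54545:
  vertical leg: d = 17.45455 mm → contributes +299457.7 mm⁴
  horizontal leg (remainder): d = -14.54545 mm → contributes +108143.4 mm⁴
Total I = 407601.1 mm⁴.
Extreme fibre distance c = 52.45455 mm; S = I/c = 7770.558 mm³.

S_x ≈ 7770.6 mm³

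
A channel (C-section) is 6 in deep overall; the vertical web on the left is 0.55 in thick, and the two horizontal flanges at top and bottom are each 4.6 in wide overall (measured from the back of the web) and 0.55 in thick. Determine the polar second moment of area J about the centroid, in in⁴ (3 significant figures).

Break the section into simple shapes (no overlaps), measuring from the bottom-left corner of the bounding box.
Web: 0.55 × 6, A = 3.3 in², y = 3 in, Ī = 9.9 in⁴.
Top flange (beyond web): 4.05 × 0.55, A = 2.2275 in², y = 5.725 in, Ī = 0.056152 in⁴.
Bottom flange (beyond web): 4.05 × 0.55, A = 2.2275 in², y = 0.275 in, Ī = 0.056152 in⁴.
By symmetry the centroid is at mid-height, ȳ = 3 in.
Transfer each piece to the centroidal x-axis using Ī + A·d² with d = y − 3:
  web: d = 0 in → contributes +9.9 in⁴
  top flange (beyond web): d = 2.725 in → contributes +16.597 in⁴
  bottom flange (beyond web): d = -2.725 in → contributes +16.597 in⁴
Total I = 43.093 in⁴.
For the y-axis: x̄ = 1.5963 in.
Repeating about the centroidal y-axis gives I_y = 16.201 in⁴.
Polar second moment: J = I_x + I_y = 59.295 in⁴.

J ≈ 59.3 in⁴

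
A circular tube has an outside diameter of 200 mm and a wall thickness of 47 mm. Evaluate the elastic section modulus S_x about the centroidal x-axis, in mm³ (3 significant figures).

S_x ≈ 7.23 × 10⁵ mm³

Treat the section as a set of non-overlapping primitives; coordinates are from the bounding-box lower-left.
Outer circle: ⌀200, A = 31 416 mm², y = 100 mm, Ī = 78 539 816 mm⁴.
Bore (subtracted): ⌀106, A = 8824.7 mm², y = 100 mm, Ī = 6 197 169 mm⁴.
By symmetry the centroid is at mid-height, ȳ = 100 mm.
All pieces are centred on the centroidal x-axis, so I = ΣĪ (holes subtracted) = 72 342 647 mm⁴.
Extreme fibre distance c = 100 mm; S = I/c = 723 426 mm³.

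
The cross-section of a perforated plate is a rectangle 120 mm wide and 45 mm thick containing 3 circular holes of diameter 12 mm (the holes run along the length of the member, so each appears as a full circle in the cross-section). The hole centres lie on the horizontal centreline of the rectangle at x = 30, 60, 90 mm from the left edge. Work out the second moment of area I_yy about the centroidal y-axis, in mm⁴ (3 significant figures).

I_yy ≈ 6.27 × 10⁶ mm⁴

Decompose the section into non-overlapping parts with the origin at the bottom-left of its bounding rectangle.
Plate: 120 × 45, A = 5 400 mm², x = 60 mm, Ī = 6 480 000 mm⁴.
Hole 1 (subtracted): ⌀12, A = 113.1 mm², x = 30 mm, Ī = 1017.9 mm⁴.
Hole 2 (subtracted): ⌀12, A = 113.1 mm², x = 60 mm, Ī = 1017.9 mm⁴.
Hole 3 (subtracted): ⌀12, A = 113.1 mm², x = 90 mm, Ī = 1017.9 mm⁴.
By symmetry the centroid is at mid-width, x̄ = 60 mm.
Transfer each piece to the centroidal y-axis using Ī + A·d² with d = x − 60:
  plate: d = 0 mm → contributes +6 480 000 mm⁴
  hole 1: d = -30 mm → contributes −102 805 mm⁴
  hole 2: d = 0 mm → contributes −1017.9 mm⁴
  hole 3: d = 30 mm → contributes −102 805 mm⁴
Total I = 6 273 371 mm⁴.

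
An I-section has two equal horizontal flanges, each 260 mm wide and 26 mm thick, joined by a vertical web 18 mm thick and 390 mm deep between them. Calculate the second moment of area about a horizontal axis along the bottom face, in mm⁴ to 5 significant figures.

I_base ≈ 1.6779 × 10⁹ mm⁴

Break the section into simple shapes (no overlaps), measuring from the bottom-left corner of the bounding box.
Bottom flange: 260 × 26, A = 6 760 mm², y = 13 mm, Ī = 380813.3 mm⁴.
Web: 18 × 390, A = 7 020 mm², y = 221 mm, Ī = 88 978 500 mm⁴.
Top flange: 260 × 26, A = 6 760 mm², y = 429 mm, Ī = 380813.3 mm⁴.
Transfer each piece to the bottom edge using Ī + A·d² with d = y − 0:
  bottom flange: d = 13 mm → contributes +1 523 253 mm⁴
  web: d = 221 mm → contributes +431 842 320 mm⁴
  top flange: d = 429 mm → contributes +1 244 497 973 mm⁴
Total I = 1 677 863 547 mm⁴.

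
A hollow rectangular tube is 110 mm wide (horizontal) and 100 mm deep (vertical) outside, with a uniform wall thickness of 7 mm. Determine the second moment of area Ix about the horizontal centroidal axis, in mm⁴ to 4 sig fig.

Treat the section as a set of non-overlapping primitives; coordinates are from the bounding-box lower-left.
Outer rectangle: 110 × 100, A = 11 000 mm², y = 50 mm, Ī = 9 166 667 mm⁴.
Inner void (subtracted): 96 × 86, A = 8 256 mm², y = 50 mm, Ī = 5 088 448 mm⁴.
By symmetry the centroid is at mid-height, ȳ = 50 mm.
All pieces are centred on the horizontal centroidal axis, so I = ΣĪ (holes subtracted) = 4 078 219 mm⁴.

Ix ≈ 4.078 × 10⁶ mm⁴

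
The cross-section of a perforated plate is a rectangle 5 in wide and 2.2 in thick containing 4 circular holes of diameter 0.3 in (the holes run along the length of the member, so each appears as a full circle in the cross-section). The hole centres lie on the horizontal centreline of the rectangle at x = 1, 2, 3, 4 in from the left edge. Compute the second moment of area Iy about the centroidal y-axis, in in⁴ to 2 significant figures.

Iy ≈ 23 in⁴

Split into non-overlapping primitives; take the origin at the lower-left of the bounding box.
Plate: 5 × 2.2, A = 11 in², x = 2.5 in, Ī = 22.92 in⁴.
Hole 1 (subtracted): ⌀0.3, A = 0.07069 in², x = 1 in, Ī = 0.0003976 in⁴.
Hole 2 (subtracted): ⌀0.3, A = 0.07069 in², x = 2 in, Ī = 0.0003976 in⁴.
Hole 3 (subtracted): ⌀0.3, A = 0.07069 in², x = 3 in, Ī = 0.0003976 in⁴.
Hole 4 (subtracted): ⌀0.3, A = 0.07069 in², x = 4 in, Ī = 0.0003976 in⁴.
By symmetry the centroid is at mid-width, x̄ = 2.5 in.
Transfer each piece to the centroidal y-axis using Ī + A·d² with d = x − 2.5:
  plate: d = 0 in → contributes +22.92 in⁴
  hole 1: d = -1.5 in → contributes −0.1594 in⁴
  hole 2: d = -0.5 in → contributes −0.01807 in⁴
  hole 3: d = 0.5 in → contributes −0.01807 in⁴
  hole 4: d = 1.5 in → contributes −0.1594 in⁴
Total I = 22.56 in⁴.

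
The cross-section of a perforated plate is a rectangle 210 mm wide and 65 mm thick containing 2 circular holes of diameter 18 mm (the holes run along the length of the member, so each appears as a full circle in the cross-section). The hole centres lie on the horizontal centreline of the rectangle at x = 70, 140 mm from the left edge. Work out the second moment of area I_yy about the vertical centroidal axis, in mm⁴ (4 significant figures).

I_yy ≈ 4.953 × 10⁷ mm⁴

Break the section into simple shapes (no overlaps), measuring from the bottom-left corner of the bounding box.
Plate: 210 × 65, A = 13 650 mm², x = 105 mm, Ī = 50 163 750 mm⁴.
Hole 1 (subtracted): ⌀18, A = 254.469 mm², x = 70 mm, Ī = 5 153 mm⁴.
Hole 2 (subtracted): ⌀18, A = 254.469 mm², x = 140 mm, Ī = 5 153 mm⁴.
By symmetry the centroid is at mid-width, x̄ = 105 mm.
Transfer each piece to the vertical centroidal axis using Ī + A·d² with d = x − 105:
  plate: d = 0 mm → contributes +50 163 750 mm⁴
  hole 1: d = -35 mm → contributes −316 878 mm⁴
  hole 2: d = 35 mm → contributes −316 878 mm⁴
Total I = 49 529 995 mm⁴.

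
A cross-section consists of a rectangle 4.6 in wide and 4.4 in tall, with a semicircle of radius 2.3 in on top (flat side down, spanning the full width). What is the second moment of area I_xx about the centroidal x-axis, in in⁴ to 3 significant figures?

I_xx ≈ 95.2 in⁴

Treat the section as a set of non-overlapping primitives; coordinates are from the bounding-box lower-left.
Rectangular body: 4.6 × 4.4, A = 20.24 in², y = 2.2 in, Ī = 32.654 in⁴.
Semicircular cap: semicircle r = 2.3, A = 8.3095 in², y = 5.3762 in, Ī = 3.0714 in⁴.
Centroid: ȳ = ΣA·y / ΣA = 3.1244 in.
Transfer each piece to the centroidal x-axis using Ī + A·d² with d = y − 3.1244:
  rectangular body: d = -0.92444 in → contributes +49.951 in⁴
  semicircular cap: d = 2.2517 in → contributes +45.202 in⁴
Total I = 95.153 in⁴.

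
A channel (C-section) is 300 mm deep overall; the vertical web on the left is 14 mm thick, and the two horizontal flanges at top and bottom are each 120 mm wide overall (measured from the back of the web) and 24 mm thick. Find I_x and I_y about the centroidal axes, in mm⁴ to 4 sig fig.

I_x ≈ 1.286 × 10⁸ mm⁴, I_y ≈ 1.312 × 10⁷ mm⁴

Break the section into simple shapes (no overlaps), measuring from the bottom-left corner of the bounding box.
Web: 14 × 300, A = 4 200 mm², y = 150 mm, Ī = 31 500 000 mm⁴.
Top flange (beyond web): 106 × 24, A = 2 544 mm², y = 288 mm, Ī = 122 112 mm⁴.
Bottom flange (beyond web): 106 × 24, A = 2 544 mm², y = 12 mm, Ī = 122 112 mm⁴.
By symmetry the centroid is at mid-height, ȳ = 150 mm.
Transfer each piece to the centroidal x-axis using Ī + A·d² with d = y − 150:
  web: d = 0 mm → contributes +31 500 000 mm⁴
  top flange (beyond web): d = 138 mm → contributes +48 570 048 mm⁴
  bottom flange (beyond web): d = -138 mm → contributes +48 570 048 mm⁴
Total I = 128 640 096 mm⁴.
For the y-axis: x̄ = 39.8682 mm.
Repeating about the centroidal y-axis gives I_y = 13 115 455 mm⁴.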